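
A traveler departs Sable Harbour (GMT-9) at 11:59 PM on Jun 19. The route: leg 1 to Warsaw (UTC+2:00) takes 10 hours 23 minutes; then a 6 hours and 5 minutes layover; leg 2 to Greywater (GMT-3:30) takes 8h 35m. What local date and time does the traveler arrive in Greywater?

6:32 AM on June 21

Convert departure to UTC: 11:59 PM + 9:00 = 8:59 AM UTC on Jun 20.
Add 10 hours 23 minutes leg 1 → 7:22 PM UTC.
Add 6 hours and 5 minutes layover in Warsaw → 1:27 AM UTC (Jun 21).
Add 8 hours and 35 minutes leg 2 → 10:02 AM UTC.
Greywater is UTC−3:30, so local arrival = 10:02 AM − 3:30 = 6:32 AM on Jun 21.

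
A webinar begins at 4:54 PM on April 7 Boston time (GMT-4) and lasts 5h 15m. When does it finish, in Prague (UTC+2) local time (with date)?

Convert start to UTC: 4:54 PM + 4:00 = 8:54 PM UTC on Apr 7.
Add 5 hours 15 minutes duration → 2:09 AM UTC (Apr 8).
Prague is UTC+2:00, so local end time = 2:09 AM + 2:00 = 4:09 AM on Apr 8.

4:09 AM on Apr 8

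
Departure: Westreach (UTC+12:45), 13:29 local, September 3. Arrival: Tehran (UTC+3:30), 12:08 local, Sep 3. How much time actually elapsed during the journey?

7 hours 54 minutes

Departure in UTC: 13:29 − 12:45 = 00:44 on Sep 3.
Arrival in UTC: 12:08 − 3:30 = 08:38 on Sep 3.
Elapsed = 08:38 − 00:44 = 7 hours 54 minutes.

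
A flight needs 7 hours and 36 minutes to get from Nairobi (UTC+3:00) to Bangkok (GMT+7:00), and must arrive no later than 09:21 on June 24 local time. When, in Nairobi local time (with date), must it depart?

Target arrival in UTC: 09:21 − 7:00 = 02:21 on Jun 24.
Subtract 7 hours and 36 minutes → departure 18:45 UTC on Jun 23.
Nairobi is UTC+3:00: 18:45 + 3:00 = 21:45 on Jun 23.

21:45 on June 23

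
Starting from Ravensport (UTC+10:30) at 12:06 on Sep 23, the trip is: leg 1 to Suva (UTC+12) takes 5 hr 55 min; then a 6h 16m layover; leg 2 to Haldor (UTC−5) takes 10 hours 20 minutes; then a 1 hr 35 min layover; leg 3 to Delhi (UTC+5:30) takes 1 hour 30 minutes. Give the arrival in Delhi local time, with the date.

Convert departure to UTC: 12:06 − 10:30 = 01:36 UTC on Sep 23.
Add 5 hours and 55 minutes leg 1 → 07:31 UTC.
Add 6 hours 16 minutes layover in Suva → 13:47 UTC.
Add 10 hours and 20 minutes leg 2 → 00:07 UTC (Sep 24).
Add 1 hour 35 minutes layover in Haldor → 01:42 UTC.
Add 1 hour and 30 minutes leg 3 → 03:12 UTC.
Delhi is UTC+5:30, so local arrival = 03:12 + 5:30 = 08:42 on Sep 24.

08:42 on Sep 24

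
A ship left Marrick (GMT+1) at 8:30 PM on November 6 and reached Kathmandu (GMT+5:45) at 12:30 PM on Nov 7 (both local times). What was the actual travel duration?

11 hours 15 minutes

Departure in UTC: 8:30 PM − 1:00 = 7:30 PM on Nov 6.
Arrival in UTC: 12:30 PM − 5:45 = 6:45 AM on Nov 7.
Elapsed = 6:45 AM − 7:30 PM (+1 day) = 11 hours 15 minutes.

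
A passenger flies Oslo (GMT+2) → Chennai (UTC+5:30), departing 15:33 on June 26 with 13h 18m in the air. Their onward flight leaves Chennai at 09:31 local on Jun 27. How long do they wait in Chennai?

Convert departure to UTC: 15:33 − 2:00 = 13:33 UTC on Jun 26.
Add 13 hours 18 minutes flight time → 02:51 UTC (Jun 27).
Chennai is UTC+5:30, so local arrival = 02:51 + 5:30 = 08:21 on Jun 27.
Layover = 09:31 − 08:21 = 1 hour 10 minutes.

1 hour 10 minutes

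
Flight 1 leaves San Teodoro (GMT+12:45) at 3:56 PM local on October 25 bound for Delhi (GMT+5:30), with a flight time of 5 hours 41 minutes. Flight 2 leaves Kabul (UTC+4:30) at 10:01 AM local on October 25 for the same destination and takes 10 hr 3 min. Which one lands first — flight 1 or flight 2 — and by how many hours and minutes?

the first, by 6 hours 42 minutes

Flight 1 in UTC: 3:56 PM − 12:45 = 3:11 AM on Oct 25.
+5 hours and 41 minutes → arrive 8:52 AM UTC on Oct 25.
Flight 2 in UTC: 10:01 AM − 4:30 = 5:31 AM on Oct 25.
+10 hours 3 minutes → arrive 3:34 PM UTC on Oct 25.
Flight 1 lands earlier by 6 hours 42 minutes.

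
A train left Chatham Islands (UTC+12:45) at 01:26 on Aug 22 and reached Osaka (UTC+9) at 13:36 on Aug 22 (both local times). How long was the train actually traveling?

Departure in UTC: 01:26 − 12:45 = 12:41 on Aug 21.
Arrival in UTC: 13:36 − 9:00 = 04:36 on Aug 22.
Elapsed = 04:36 − 12:41 (+1 day) = 15 hours 55 minutes.

15 hours 55 minutes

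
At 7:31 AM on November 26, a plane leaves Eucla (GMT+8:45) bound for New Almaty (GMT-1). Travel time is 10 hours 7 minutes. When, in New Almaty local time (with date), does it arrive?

7:53 AM on November 26

Convert departure to UTC: 7:31 AM − 8:45 = 10:46 PM UTC on Nov 25.
Add 10 hours and 7 minutes travel time → 8:53 AM UTC (Nov 26).
New Almaty is UTC−1:00, so local arrival = 8:53 AM − 1:00 = 7:53 AM on Nov 26.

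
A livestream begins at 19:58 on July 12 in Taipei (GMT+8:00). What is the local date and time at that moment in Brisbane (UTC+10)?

Brisbane is 2:00 ahead of Taipei.
Shift by the zone difference: 19:58 + 2:00 = 21:58 on Jul 12 in Brisbane.

21:58 on July 12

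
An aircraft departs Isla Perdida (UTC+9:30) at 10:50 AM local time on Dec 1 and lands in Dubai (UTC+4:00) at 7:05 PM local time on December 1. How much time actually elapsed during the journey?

Departure in UTC: 10:50 AM − 9:30 = 1:20 AM on Dec 1.
Arrival in UTC: 7:05 PM − 4:00 = 3:05 PM on Dec 1.
Elapsed = 3:05 PM − 1:20 AM = 13 hours 45 minutes.

13 hours 45 minutes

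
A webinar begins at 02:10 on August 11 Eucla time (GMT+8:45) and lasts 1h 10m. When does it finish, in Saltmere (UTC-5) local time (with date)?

Convert start to UTC: 02:10 − 8:45 = 17:25 UTC on Aug 10.
Add 1 hour and 10 minutes duration → 18:35 UTC.
Saltmere is UTC−5:00, so local end time = 18:35 − 5:00 = 13:35 on Aug 10.

13:35 on August 10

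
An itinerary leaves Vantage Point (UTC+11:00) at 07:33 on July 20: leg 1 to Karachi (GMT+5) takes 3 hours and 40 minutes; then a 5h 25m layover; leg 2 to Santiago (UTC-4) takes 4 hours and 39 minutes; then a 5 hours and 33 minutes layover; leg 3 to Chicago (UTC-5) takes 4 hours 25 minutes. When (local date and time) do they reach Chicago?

15:15 on July 20

Convert departure to UTC: 07:33 − 11:00 = 20:33 UTC on Jul 19.
Add 3 hours 40 minutes leg 1 → 00:13 UTC (Jul 20).
Add 5 hours and 25 minutes layover in Karachi → 05:38 UTC.
Add 4 hours and 39 minutes leg 2 → 10:17 UTC.
Add 5 hours 33 minutes layover in Santiago → 15:50 UTC.
Add 4 hours and 25 minutes leg 3 → 20:15 UTC.
Chicago is UTC−5:00, so local arrival = 20:15 − 5:00 = 15:15 on Jul 20.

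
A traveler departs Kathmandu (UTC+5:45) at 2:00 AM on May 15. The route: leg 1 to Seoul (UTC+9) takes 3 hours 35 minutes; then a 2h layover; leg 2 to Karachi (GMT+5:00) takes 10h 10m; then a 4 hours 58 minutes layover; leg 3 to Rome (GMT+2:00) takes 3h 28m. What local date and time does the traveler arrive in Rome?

Convert departure to UTC: 2:00 AM − 5:45 = 8:15 PM UTC on May 14.
Add 3 hours and 35 minutes leg 1 → 11:50 PM UTC.
Add 2 hours layover in Seoul → 1:50 AM UTC (May 15).
Add 10 hours and 10 minutes leg 2 → 12:00 PM UTC.
Add 4 hours and 58 minutes layover in Karachi → 4:58 PM UTC.
Add 3 hours 28 minutes leg 3 → 8:26 PM UTC.
Rome is UTC+2:00, so local arrival = 8:26 PM + 2:00 = 10:26 PM on May 15.

10:26 PM on May 15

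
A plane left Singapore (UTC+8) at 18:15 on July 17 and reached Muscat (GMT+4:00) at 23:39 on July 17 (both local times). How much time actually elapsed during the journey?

9 hours 24 minutes

Departure in UTC: 18:15 − 8:00 = 10:15 on Jul 17.
Arrival in UTC: 23:39 − 4:00 = 19:39 on Jul 17.
Elapsed = 19:39 − 10:15 = 9 hours 24 minutes.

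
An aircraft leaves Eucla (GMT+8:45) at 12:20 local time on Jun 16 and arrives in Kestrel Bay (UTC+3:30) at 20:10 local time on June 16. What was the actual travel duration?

13 hours 5 minutes

Departure in UTC: 12:20 − 8:45 = 03:35 on Jun 16.
Arrival in UTC: 20:10 − 3:30 = 16:40 on Jun 16.
Elapsed = 16:40 − 03:35 = 13 hours 5 minutes.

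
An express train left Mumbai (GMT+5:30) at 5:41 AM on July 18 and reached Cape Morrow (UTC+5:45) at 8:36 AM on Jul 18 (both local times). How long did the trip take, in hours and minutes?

2 hours 40 minutes

Departure in UTC: 5:41 AM − 5:30 = 12:11 AM on Jul 18.
Arrival in UTC: 8:36 AM − 5:45 = 2:51 AM on Jul 18.
Elapsed = 2:51 AM − 12:11 AM = 2 hours 40 minutes.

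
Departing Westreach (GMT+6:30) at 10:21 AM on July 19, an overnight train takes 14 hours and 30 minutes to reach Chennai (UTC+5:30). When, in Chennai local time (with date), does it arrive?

Chennai is 1:00 behind Westreach.
After 14 hours 30 minutes it is 12:51 AM (Jul 20) in Westreach.
Shift by the zone difference: 12:51 AM − 1:00 = 11:51 PM on Jul 19 in Chennai.

11:51 PM on July 19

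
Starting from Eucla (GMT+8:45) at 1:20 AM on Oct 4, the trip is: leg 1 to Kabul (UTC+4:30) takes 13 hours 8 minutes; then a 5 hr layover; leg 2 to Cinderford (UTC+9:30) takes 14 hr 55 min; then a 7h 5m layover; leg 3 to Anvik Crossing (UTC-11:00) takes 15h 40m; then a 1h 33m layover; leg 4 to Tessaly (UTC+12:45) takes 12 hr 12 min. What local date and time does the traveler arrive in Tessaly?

Convert departure to UTC: 1:20 AM − 8:45 = 4:35 PM UTC on Oct 3.
Add 13 hours 8 minutes leg 1 → 5:43 AM UTC (Oct 4).
Add 5 hours layover in Kabul → 10:43 AM UTC.
Add 14 hours and 55 minutes leg 2 → 1:38 AM UTC (Oct 5).
Add 7 hours 5 minutes layover in Cinderford → 8:43 AM UTC.
Add 15 hours and 40 minutes leg 3 → 12:23 AM UTC (Oct 6).
Add 1 hour 33 minutes layover in Anvik Crossing → 1:56 AM UTC.
Add 12 hours 12 minutes leg 4 → 2:08 PM UTC.
Tessaly is UTC+12:45, so local arrival = 2:08 PM + 12:45 = 2:53 AM on Oct 7.

2:53 AM on Oct 7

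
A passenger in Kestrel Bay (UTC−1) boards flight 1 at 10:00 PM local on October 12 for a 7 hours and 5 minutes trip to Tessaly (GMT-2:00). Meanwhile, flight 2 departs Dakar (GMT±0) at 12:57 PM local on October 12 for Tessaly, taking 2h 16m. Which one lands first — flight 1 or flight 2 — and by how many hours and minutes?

Flight 1 in UTC: 10:00 PM + 1:00 = 11:00 PM on Oct 12.
+7 hours and 5 minutes → arrive 6:05 AM UTC on Oct 13.
Flight 2 departs at 12:57 PM UTC (Oct 12).
+2 hours and 16 minutes → arrive 3:13 PM UTC on Oct 12.
Flight 2 lands earlier by 14 hours 52 minutes.

the second, by 14 hours 52 minutes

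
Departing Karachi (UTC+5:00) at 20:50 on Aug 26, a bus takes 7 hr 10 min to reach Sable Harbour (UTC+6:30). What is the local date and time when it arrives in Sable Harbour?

05:30 on August 27

Convert departure to UTC: 20:50 − 5:00 = 15:50 UTC on Aug 26.
Add 7 hours 10 minutes travel time → 23:00 UTC.
Sable Harbour is UTC+6:30, so local arrival = 23:00 + 6:30 = 05:30 on Aug 27.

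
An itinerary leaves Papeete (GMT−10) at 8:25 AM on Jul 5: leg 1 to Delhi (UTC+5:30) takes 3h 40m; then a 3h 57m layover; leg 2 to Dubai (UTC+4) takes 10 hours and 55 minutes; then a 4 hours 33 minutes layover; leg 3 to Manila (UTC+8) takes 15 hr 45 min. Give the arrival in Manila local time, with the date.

Convert departure to UTC: 8:25 AM + 10:00 = 6:25 PM UTC on Jul 5.
Add 3 hours and 40 minutes leg 1 → 10:05 PM UTC.
Add 3 hours 57 minutes layover in Delhi → 2:02 AM UTC (Jul 6).
Add 10 hours 55 minutes leg 2 → 12:57 PM UTC.
Add 4 hours 33 minutes layover in Dubai → 5:30 PM UTC.
Add 15 hours and 45 minutes leg 3 → 9:15 AM UTC (Jul 7).
Manila is UTC+8:00, so local arrival = 9:15 AM + 8:00 = 5:15 PM on Jul 7.

5:15 PM on Jul 7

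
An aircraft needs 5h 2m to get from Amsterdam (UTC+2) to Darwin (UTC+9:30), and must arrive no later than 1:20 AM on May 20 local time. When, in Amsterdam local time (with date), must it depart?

12:48 PM on May 19

Target arrival in UTC: 1:20 AM − 9:30 = 3:50 PM on May 19.
Subtract 5 hours and 2 minutes → departure 10:48 AM UTC on May 19.
Amsterdam is UTC+2:00: 10:48 AM + 2:00 = 12:48 PM on May 19.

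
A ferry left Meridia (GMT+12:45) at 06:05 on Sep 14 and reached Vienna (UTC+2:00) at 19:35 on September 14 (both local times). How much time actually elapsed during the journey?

24 hours 15 minutes

Vienna is 10:45 behind Meridia.
Clock-face elapsed time (ignoring zones) is 13 hours 30 minutes.
Actual elapsed = 13 hours 30 minutes + 10:45 = 24 hours 15 minutes.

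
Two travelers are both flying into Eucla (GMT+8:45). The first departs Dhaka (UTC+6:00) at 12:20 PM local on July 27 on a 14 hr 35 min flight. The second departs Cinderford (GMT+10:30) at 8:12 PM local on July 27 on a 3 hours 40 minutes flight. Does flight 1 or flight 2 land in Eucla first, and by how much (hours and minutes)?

Flight 1 in UTC: 12:20 PM − 6:00 = 6:20 AM on Jul 27.
+14 hours 35 minutes → arrive 8:55 PM UTC on Jul 27.
Flight 2 in UTC: 8:12 PM − 10:30 = 9:42 AM on Jul 27.
+3 hours and 40 minutes → arrive 1:22 PM UTC on Jul 27.
Flight 2 lands earlier by 7 hours 33 minutes.

the second, by 7 hours 33 minutes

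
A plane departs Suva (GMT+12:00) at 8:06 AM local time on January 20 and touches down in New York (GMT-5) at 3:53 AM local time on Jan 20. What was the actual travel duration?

Departure in UTC: 8:06 AM − 12:00 = 8:06 PM on Jan 19.
Arrival in UTC: 3:53 AM + 5:00 = 8:53 AM on Jan 20.
Elapsed = 8:53 AM − 8:06 PM (+1 day) = 12 hours 47 minutes.

12 hours 47 minutes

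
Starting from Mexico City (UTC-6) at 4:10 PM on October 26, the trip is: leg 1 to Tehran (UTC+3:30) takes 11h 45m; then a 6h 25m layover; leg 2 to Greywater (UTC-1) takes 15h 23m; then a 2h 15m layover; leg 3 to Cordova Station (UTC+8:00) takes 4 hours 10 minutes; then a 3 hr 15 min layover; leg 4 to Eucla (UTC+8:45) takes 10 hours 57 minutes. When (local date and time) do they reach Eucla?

1:05 PM on Oct 29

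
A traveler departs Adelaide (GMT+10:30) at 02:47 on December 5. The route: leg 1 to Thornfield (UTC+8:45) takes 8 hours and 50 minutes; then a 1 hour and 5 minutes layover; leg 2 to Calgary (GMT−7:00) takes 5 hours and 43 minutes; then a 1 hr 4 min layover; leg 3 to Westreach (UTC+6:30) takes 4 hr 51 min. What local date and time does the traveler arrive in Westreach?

Convert departure to UTC: 02:47 − 10:30 = 16:17 UTC on Dec 4.
Add 8 hours 50 minutes leg 1 → 01:07 UTC (Dec 5).
Add 1 hour 5 minutes layover in Thornfield → 02:12 UTC.
Add 5 hours 43 minutes leg 2 → 07:55 UTC.
Add 1 hour 4 minutes layover in Calgary → 08:59 UTC.
Add 4 hours 51 minutes leg 3 → 13:50 UTC.
Westreach is UTC+6:30, so local arrival = 13:50 + 6:30 = 20:20 on Dec 5.

20:20 on December 5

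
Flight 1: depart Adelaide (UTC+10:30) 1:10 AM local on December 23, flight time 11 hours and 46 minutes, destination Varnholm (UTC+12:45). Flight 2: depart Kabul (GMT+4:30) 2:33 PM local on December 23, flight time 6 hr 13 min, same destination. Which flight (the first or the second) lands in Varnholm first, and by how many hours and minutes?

Flight 1 in UTC: 1:10 AM − 10:30 = 2:40 PM on Dec 22.
+11 hours 46 minutes → arrive 2:26 AM UTC on Dec 23.
Flight 2 in UTC: 2:33 PM − 4:30 = 10:03 AM on Dec 23.
+6 hours 13 minutes → arrive 4:16 PM UTC on Dec 23.
Flight 1 lands earlier by 13 hours 50 minutes.

the first, by 13 hours 50 minutes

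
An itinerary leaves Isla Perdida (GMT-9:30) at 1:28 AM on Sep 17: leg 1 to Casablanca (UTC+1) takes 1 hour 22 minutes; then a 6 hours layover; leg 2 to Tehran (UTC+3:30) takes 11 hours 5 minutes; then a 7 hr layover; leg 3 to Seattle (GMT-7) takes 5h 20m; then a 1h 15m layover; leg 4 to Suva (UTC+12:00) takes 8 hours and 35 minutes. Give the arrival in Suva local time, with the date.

Convert departure to UTC: 1:28 AM + 9:30 = 10:58 AM UTC on Sep 17.
Add 1 hour 22 minutes leg 1 → 12:20 PM UTC.
Add 6 hours layover in Casablanca → 6:20 PM UTC.
Add 11 hours and 5 minutes leg 2 → 5:25 AM UTC (Sep 18).
Add 7 hours layover in Tehran → 12:25 PM UTC.
Add 5 hours and 20 minutes leg 3 → 5:45 PM UTC.
Add 1 hour 15 minutes layover in Seattle → 7:00 PM UTC.
Add 8 hours 35 minutes leg 4 → 3:35 AM UTC (Sep 19).
Suva is UTC+12:00, so local arrival = 3:35 AM + 12:00 = 3:35 PM on Sep 19.

3:35 PM on September 19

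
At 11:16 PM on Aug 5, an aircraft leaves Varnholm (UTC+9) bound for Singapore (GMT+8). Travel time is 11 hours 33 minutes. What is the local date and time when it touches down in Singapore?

9:49 AM on August 6

Convert departure to UTC: 11:16 PM − 9:00 = 2:16 PM UTC on Aug 5.
Add 11 hours 33 minutes travel time → 1:49 AM UTC (Aug 6).
Singapore is UTC+8:00, so local arrival = 1:49 AM + 8:00 = 9:49 AM on Aug 6.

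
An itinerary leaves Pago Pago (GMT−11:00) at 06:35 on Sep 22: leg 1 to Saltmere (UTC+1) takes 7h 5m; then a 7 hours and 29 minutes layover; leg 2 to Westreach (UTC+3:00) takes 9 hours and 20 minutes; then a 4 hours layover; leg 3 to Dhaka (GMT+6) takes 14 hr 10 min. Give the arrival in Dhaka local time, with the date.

17:39 on September 24

Convert departure to UTC: 06:35 + 11:00 = 17:35 UTC on Sep 22.
Add 7 hours and 5 minutes leg 1 → 00:40 UTC (Sep 23).
Add 7 hours and 29 minutes layover in Saltmere → 08:09 UTC.
Add 9 hours and 20 minutes leg 2 → 17:29 UTC.
Add 4 hours layover in Westreach → 21:29 UTC.
Add 14 hours 10 minutes leg 3 → 11:39 UTC (Sep 24).
Dhaka is UTC+6:00, so local arrival = 11:39 + 6:00 = 17:39 on Sep 24.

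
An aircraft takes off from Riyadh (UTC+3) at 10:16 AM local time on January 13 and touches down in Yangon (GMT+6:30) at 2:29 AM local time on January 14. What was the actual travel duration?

12 hours 43 minutes

Departure in UTC: 10:16 AM − 3:00 = 7:16 AM on Jan 13.
Arrival in UTC: 2:29 AM − 6:30 = 7:59 PM on Jan 13.
Elapsed = 7:59 PM − 7:16 AM = 12 hours 43 minutes.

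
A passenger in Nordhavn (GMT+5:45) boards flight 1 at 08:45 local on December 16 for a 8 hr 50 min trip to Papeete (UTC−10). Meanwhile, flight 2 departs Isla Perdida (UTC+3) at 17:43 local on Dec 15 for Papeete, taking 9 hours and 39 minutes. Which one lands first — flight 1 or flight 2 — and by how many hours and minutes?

the second, by 11 hours 28 minutes

Flight 1 in UTC: 08:45 − 5:45 = 03:00 on Dec 16.
+8 hours and 50 minutes → arrive 11:50 UTC on Dec 16.
Flight 2 in UTC: 17:43 − 3:00 = 14:43 on Dec 15.
+9 hours and 39 minutes → arrive 00:22 UTC on Dec 16.
Flight 2 lands earlier by 11 hours 28 minutes.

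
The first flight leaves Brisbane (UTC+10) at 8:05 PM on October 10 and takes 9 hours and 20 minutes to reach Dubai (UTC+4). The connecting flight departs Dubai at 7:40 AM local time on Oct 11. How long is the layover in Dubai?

Convert departure to UTC: 8:05 PM − 10:00 = 10:05 AM UTC on Oct 10.
Add 9 hours and 20 minutes flight time → 7:25 PM UTC.
Dubai is UTC+4:00, so local arrival = 7:25 PM + 4:00 = 11:25 PM on Oct 10.
Layover = 7:40 AM − 11:25 PM (+1 day) = 8 hours 15 minutes.

8 hours 15 minutes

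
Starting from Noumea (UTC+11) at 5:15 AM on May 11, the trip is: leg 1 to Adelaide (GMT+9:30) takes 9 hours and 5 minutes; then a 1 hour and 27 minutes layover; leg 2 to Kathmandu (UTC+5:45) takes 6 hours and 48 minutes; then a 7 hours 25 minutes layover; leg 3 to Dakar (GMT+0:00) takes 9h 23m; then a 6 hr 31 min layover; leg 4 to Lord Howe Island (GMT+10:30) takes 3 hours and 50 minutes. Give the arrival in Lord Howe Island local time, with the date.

1:14 AM on May 13

Convert departure to UTC: 5:15 AM − 11:00 = 6:15 PM UTC on May 10.
Add 9 hours and 5 minutes leg 1 → 3:20 AM UTC (May 11).
Add 1 hour 27 minutes layover in Adelaide → 4:47 AM UTC.
Add 6 hours 48 minutes leg 2 → 11:35 AM UTC.
Add 7 hours and 25 minutes layover in Kathmandu → 7:00 PM UTC.
Add 9 hours and 23 minutes leg 3 → 4:23 AM UTC (May 12).
Add 6 hours and 31 minutes layover in Dakar → 10:54 AM UTC.
Add 3 hours and 50 minutes leg 4 → 2:44 PM UTC.
Lord Howe Island is UTC+10:30, so local arrival = 2:44 PM + 10:30 = 1:14 AM on May 13.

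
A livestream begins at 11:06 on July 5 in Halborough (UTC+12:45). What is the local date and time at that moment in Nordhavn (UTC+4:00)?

02:21 on July 5

Nordhavn is 8:45 behind Halborough.
Shift by the zone difference: 11:06 − 8:45 = 02:21 on Jul 5 in Nordhavn.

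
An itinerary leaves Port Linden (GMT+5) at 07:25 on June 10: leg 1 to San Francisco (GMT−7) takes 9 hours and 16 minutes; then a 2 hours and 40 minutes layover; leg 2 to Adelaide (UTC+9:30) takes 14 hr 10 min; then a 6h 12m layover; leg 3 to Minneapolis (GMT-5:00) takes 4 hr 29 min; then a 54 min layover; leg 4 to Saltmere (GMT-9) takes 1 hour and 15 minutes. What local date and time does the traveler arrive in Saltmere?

Convert departure to UTC: 07:25 − 5:00 = 02:25 UTC on Jun 10.
Add 9 hours 16 minutes leg 1 → 11:41 UTC.
Add 2 hours 40 minutes layover in San Francisco → 14:21 UTC.
Add 14 hours and 10 minutes leg 2 → 04:31 UTC (Jun 11).
Add 6 hours 12 minutes layover in Adelaide → 10:43 UTC.
Add 4 hours 29 minutes leg 3 → 15:12 UTC.
Add 54 minutes layover in Minneapolis → 16:06 UTC.
Add 1 hour 15 minutes leg 4 → 17:21 UTC.
Saltmere is UTC−9:00, so local arrival = 17:21 − 9:00 = 08:21 on Jun 11.

08:21 on Jun 11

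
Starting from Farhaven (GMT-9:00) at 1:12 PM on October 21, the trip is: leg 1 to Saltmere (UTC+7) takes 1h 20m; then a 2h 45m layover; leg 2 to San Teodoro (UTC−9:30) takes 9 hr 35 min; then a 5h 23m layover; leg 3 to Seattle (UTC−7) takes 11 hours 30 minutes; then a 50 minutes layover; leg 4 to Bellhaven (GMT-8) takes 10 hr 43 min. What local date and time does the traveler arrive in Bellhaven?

8:18 AM on October 23

Convert departure to UTC: 1:12 PM + 9:00 = 10:12 PM UTC on Oct 21.
Add 1 hour 20 minutes leg 1 → 11:32 PM UTC.
Add 2 hours and 45 minutes layover in Saltmere → 2:17 AM UTC (Oct 22).
Add 9 hours and 35 minutes leg 2 → 11:52 AM UTC.
Add 5 hours and 23 minutes layover in San Teodoro → 5:15 PM UTC.
Add 11 hours 30 minutes leg 3 → 4:45 AM UTC (Oct 23).
Add 50 minutes layover in Seattle → 5:35 AM UTC.
Add 10 hours 43 minutes leg 4 → 4:18 PM UTC.
Bellhaven is UTC−8:00, so local arrival = 4:18 PM − 8:00 = 8:18 AM on Oct 23.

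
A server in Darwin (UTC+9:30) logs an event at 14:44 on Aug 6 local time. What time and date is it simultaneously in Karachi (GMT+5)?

Karachi is 4:30 behind Darwin.
Shift by the zone difference: 14:44 − 4:30 = 10:14 on Aug 6 in Karachi.

10:14 on August 6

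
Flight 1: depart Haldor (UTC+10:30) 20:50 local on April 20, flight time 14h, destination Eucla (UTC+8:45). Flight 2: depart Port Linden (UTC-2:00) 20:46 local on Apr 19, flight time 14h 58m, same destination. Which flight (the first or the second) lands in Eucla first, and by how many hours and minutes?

the second, by 10 hours 36 minutes

Flight 1 in UTC: 20:50 − 10:30 = 10:20 on Apr 20.
+14 hours → arrive 00:20 UTC on Apr 21.
Flight 2 in UTC: 20:46 + 2:00 = 22:46 on Apr 19.
+14 hours 58 minutes → arrive 13:44 UTC on Apr 20.
Flight 2 lands earlier by 10 hours 36 minutes.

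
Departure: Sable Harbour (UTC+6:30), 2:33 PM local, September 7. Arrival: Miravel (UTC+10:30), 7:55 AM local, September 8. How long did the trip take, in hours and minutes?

13 hours 22 minutes

Departure in UTC: 2:33 PM − 6:30 = 8:03 AM on Sep 7.
Arrival in UTC: 7:55 AM − 10:30 = 9:25 PM on Sep 7.
Elapsed = 9:25 PM − 8:03 AM = 13 hours 22 minutes.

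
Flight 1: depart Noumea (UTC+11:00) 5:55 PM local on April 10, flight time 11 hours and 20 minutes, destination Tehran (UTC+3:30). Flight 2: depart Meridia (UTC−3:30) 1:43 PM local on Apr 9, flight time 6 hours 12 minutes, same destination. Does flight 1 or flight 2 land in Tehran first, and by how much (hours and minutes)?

the second, by 18 hours 50 minutes

Flight 1 in UTC: 5:55 PM − 11:00 = 6:55 AM on Apr 10.
+11 hours and 20 minutes → arrive 6:15 PM UTC on Apr 10.
Flight 2 in UTC: 1:43 PM + 3:30 = 5:13 PM on Apr 9.
+6 hours and 12 minutes → arrive 11:25 PM UTC on Apr 9.
Flight 2 lands earlier by 18 hours 50 minutes.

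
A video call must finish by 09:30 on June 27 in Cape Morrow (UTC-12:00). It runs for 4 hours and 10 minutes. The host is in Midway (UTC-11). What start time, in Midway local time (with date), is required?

06:20 on Jun 27

Target end time in UTC: 09:30 + 12:00 = 21:30 on Jun 27.
Subtract 4 hours and 10 minutes → start 17:20 UTC on Jun 27.
Midway is UTC−11:00: 17:20 − 11:00 = 06:20 on Jun 27.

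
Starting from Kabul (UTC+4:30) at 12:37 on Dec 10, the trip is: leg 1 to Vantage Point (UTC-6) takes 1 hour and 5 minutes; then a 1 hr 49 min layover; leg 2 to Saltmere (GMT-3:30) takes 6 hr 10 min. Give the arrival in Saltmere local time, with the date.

13:41 on Dec 10

Convert departure to UTC: 12:37 − 4:30 = 08:07 UTC on Dec 10.
Add 1 hour and 5 minutes leg 1 → 09:12 UTC.
Add 1 hour 49 minutes layover in Vantage Point → 11:01 UTC.
Add 6 hours 10 minutes leg 2 → 17:11 UTC.
Saltmere is UTC−3:30, so local arrival = 17:11 − 3:30 = 13:41 on Dec 10.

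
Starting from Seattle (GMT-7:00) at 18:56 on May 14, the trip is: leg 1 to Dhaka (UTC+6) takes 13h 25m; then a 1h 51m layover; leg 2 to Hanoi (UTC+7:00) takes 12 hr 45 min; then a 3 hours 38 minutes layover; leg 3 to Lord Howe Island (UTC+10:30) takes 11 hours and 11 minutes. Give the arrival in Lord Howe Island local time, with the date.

07:16 on May 17

Convert departure to UTC: 18:56 + 7:00 = 01:56 UTC on May 15.
Add 13 hours 25 minutes leg 1 → 15:21 UTC.
Add 1 hour and 51 minutes layover in Dhaka → 17:12 UTC.
Add 12 hours and 45 minutes leg 2 → 05:57 UTC (May 16).
Add 3 hours 38 minutes layover in Hanoi → 09:35 UTC.
Add 11 hours 11 minutes leg 3 → 20:46 UTC.
Lord Howe Island is UTC+10:30, so local arrival = 20:46 + 10:30 = 07:16 on May 17.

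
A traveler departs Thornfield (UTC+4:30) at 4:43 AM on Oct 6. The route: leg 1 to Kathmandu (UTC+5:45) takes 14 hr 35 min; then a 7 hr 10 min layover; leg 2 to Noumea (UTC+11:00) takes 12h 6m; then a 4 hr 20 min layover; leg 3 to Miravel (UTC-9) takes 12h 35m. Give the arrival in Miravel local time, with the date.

Convert departure to UTC: 4:43 AM − 4:30 = 12:13 AM UTC on Oct 6.
Add 14 hours and 35 minutes leg 1 → 2:48 PM UTC.
Add 7 hours and 10 minutes layover in Kathmandu → 9:58 PM UTC.
Add 12 hours and 6 minutes leg 2 → 10:04 AM UTC (Oct 7).
Add 4 hours 20 minutes layover in Noumea → 2:24 PM UTC.
Add 12 hours 35 minutes leg 3 → 2:59 AM UTC (Oct 8).
Miravel is UTC−9:00, so local arrival = 2:59 AM − 9:00 = 5:59 PM on Oct 7.

5:59 PM on October 7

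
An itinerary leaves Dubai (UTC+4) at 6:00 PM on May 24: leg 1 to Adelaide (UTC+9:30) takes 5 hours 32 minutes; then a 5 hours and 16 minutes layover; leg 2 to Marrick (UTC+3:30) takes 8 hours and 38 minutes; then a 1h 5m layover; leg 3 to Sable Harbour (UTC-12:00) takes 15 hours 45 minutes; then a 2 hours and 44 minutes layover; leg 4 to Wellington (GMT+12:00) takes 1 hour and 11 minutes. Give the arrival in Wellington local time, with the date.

Convert departure to UTC: 6:00 PM − 4:00 = 2:00 PM UTC on May 24.
Add 5 hours 32 minutes leg 1 → 7:32 PM UTC.
Add 5 hours 16 minutes layover in Adelaide → 12:48 AM UTC (May 25).
Add 8 hours and 38 minutes leg 2 → 9:26 AM UTC.
Add 1 hour and 5 minutes layover in Marrick → 10:31 AM UTC.
Add 15 hours and 45 minutes leg 3 → 2:16 AM UTC (May 26).
Add 2 hours and 44 minutes layover in Sable Harbour → 5:00 AM UTC.
Add 1 hour and 11 minutes leg 4 → 6:11 AM UTC.
Wellington is UTC+12:00, so local arrival = 6:11 AM + 12:00 = 6:11 PM on May 26.

6:11 PM on May 26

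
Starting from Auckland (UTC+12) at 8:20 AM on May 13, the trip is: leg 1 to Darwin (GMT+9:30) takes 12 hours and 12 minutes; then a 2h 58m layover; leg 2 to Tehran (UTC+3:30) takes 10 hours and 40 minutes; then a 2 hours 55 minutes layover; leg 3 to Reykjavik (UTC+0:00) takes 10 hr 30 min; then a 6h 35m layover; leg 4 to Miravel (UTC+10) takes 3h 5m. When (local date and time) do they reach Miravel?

Convert departure to UTC: 8:20 AM − 12:00 = 8:20 PM UTC on May 12.
Add 12 hours and 12 minutes leg 1 → 8:32 AM UTC (May 13).
Add 2 hours and 58 minutes layover in Darwin → 11:30 AM UTC.
Add 10 hours 40 minutes leg 2 → 10:10 PM UTC.
Add 2 hours and 55 minutes layover in Tehran → 1:05 AM UTC (May 14).
Add 10 hours 30 minutes leg 3 → 11:35 AM UTC.
Add 6 hours and 35 minutes layover in Reykjavik → 6:10 PM UTC.
Add 3 hours 5 minutes leg 4 → 9:15 PM UTC.
Miravel is UTC+10:00, so local arrival = 9:15 PM + 10:00 = 7:15 AM on May 15.

7:15 AM on May 15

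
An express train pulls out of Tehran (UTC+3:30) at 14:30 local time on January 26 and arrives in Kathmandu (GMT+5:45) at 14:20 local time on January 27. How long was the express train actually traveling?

Kathmandu is 2:15 ahead of Tehran.
Clock-face elapsed time (ignoring zones) is 23 hours 50 minutes.
Actual elapsed = 23 hours 50 minutes − 2:15 = 21 hours 35 minutes.

21 hours 35 minutes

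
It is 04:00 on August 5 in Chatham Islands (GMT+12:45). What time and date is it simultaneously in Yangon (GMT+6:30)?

In UTC: 04:00 − 12:45 = 15:15 on Aug 4.
Yangon is UTC+6:30: 15:15 + 6:30 = 21:45 on Aug 4.

21:45 on August 4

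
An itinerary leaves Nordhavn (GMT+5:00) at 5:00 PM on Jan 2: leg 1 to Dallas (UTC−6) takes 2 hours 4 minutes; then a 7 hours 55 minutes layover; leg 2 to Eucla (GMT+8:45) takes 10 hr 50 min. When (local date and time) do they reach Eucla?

5:34 PM on January 3

Convert departure to UTC: 5:00 PM − 5:00 = 12:00 PM UTC on Jan 2.
Add 2 hours 4 minutes leg 1 → 2:04 PM UTC.
Add 7 hours 55 minutes layover in Dallas → 9:59 PM UTC.
Add 10 hours 50 minutes leg 2 → 8:49 AM UTC (Jan 3).
Eucla is UTC+8:45, so local arrival = 8:49 AM + 8:45 = 5:34 PM on Jan 3.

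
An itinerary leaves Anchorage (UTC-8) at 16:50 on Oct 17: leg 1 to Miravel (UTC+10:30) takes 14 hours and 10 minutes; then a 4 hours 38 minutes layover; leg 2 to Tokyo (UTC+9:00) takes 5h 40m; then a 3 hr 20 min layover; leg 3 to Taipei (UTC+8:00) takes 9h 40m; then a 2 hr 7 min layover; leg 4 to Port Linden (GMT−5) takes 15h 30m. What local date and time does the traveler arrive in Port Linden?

02:55 on October 20

Convert departure to UTC: 16:50 + 8:00 = 00:50 UTC on Oct 18.
Add 14 hours 10 minutes leg 1 → 15:00 UTC.
Add 4 hours 38 minutes layover in Miravel → 19:38 UTC.
Add 5 hours 40 minutes leg 2 → 01:18 UTC (Oct 19).
Add 3 hours and 20 minutes layover in Tokyo → 04:38 UTC.
Add 9 hours 40 minutes leg 3 → 14:18 UTC.
Add 2 hours and 7 minutes layover in Taipei → 16:25 UTC.
Add 15 hours and 30 minutes leg 4 → 07:55 UTC (Oct 20).
Port Linden is UTC−5:00, so local arrival = 07:55 − 5:00 = 02:55 on Oct 20.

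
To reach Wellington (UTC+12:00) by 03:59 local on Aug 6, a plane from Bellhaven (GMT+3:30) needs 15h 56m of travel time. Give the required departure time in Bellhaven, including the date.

Target arrival in UTC: 03:59 − 12:00 = 15:59 on Aug 5.
Subtract 15 hours and 56 minutes → departure 00:03 UTC on Aug 5.
Bellhaven is UTC+3:30: 00:03 + 3:30 = 03:33 on Aug 5.

03:33 on August 5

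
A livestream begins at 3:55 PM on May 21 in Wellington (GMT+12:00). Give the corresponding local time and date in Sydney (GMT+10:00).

1:55 PM on May 21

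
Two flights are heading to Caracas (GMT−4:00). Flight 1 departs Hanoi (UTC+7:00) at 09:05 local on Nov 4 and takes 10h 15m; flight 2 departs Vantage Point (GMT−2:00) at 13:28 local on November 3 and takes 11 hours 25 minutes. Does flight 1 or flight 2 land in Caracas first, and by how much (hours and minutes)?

the second, by 9 hours 27 minutes

Flight 1 in UTC: 09:05 − 7:00 = 02:05 on Nov 4.
+10 hours and 15 minutes → arrive 12:20 UTC on Nov 4.
Flight 2 in UTC: 13:28 + 2:00 = 15:28 on Nov 3.
+11 hours 25 minutes → arrive 02:53 UTC on Nov 4.
Flight 2 lands earlier by 9 hours 27 minutes.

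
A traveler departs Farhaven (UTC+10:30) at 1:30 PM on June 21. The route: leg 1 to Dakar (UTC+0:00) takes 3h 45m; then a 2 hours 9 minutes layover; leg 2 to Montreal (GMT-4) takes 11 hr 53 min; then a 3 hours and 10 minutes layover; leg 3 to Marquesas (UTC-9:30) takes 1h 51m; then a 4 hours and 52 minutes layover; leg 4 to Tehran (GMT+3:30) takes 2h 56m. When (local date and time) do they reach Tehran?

Convert departure to UTC: 1:30 PM − 10:30 = 3:00 AM UTC on Jun 21.
Add 3 hours and 45 minutes leg 1 → 6:45 AM UTC.
Add 2 hours 9 minutes layover in Dakar → 8:54 AM UTC.
Add 11 hours and 53 minutes leg 2 → 8:47 PM UTC.
Add 3 hours and 10 minutes layover in Montreal → 11:57 PM UTC.
Add 1 hour and 51 minutes leg 3 → 1:48 AM UTC (Jun 22).
Add 4 hours and 52 minutes layover in Marquesas → 6:40 AM UTC.
Add 2 hours 56 minutes leg 4 → 9:36 AM UTC.
Tehran is UTC+3:30, so local arrival = 9:36 AM + 3:30 = 1:06 PM on Jun 22.

1:06 PM on Jun 22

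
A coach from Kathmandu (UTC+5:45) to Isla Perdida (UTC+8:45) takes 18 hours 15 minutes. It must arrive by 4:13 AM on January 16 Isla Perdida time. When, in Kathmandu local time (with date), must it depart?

Target arrival in UTC: 4:13 AM − 8:45 = 7:28 PM on Jan 15.
Subtract 18 hours and 15 minutes → departure 1:13 AM UTC on Jan 15.
Kathmandu is UTC+5:45: 1:13 AM + 5:45 = 6:58 AM on Jan 15.

6:58 AM on January 15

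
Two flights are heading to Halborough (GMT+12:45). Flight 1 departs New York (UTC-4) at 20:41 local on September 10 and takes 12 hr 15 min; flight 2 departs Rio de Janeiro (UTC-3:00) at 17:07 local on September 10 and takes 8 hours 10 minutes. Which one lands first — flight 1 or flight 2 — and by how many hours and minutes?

the second, by 8 hours 39 minutes

Flight 1 in UTC: 20:41 + 4:00 = 00:41 on Sep 11.
+12 hours 15 minutes → arrive 12:56 UTC on Sep 11.
Flight 2 in UTC: 17:07 + 3:00 = 20:07 on Sep 10.
+8 hours and 10 minutes → arrive 04:17 UTC on Sep 11.
Flight 2 lands earlier by 8 hours 39 minutes.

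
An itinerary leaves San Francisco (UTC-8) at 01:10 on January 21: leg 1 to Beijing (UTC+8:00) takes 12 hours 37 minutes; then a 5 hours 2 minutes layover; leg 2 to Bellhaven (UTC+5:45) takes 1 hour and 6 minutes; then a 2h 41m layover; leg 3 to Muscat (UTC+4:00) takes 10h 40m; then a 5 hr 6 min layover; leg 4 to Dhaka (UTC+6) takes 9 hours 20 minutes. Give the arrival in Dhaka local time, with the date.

13:42 on Jan 23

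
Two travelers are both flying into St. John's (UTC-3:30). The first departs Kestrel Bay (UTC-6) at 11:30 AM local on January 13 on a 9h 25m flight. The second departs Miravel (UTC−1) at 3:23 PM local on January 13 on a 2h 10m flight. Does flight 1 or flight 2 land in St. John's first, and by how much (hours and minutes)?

Flight 1 in UTC: 11:30 AM + 6:00 = 5:30 PM on Jan 13.
+9 hours 25 minutes → arrive 2:55 AM UTC on Jan 14.
Flight 2 in UTC: 3:23 PM + 1:00 = 4:23 PM on Jan 13.
+2 hours and 10 minutes → arrive 6:33 PM UTC on Jan 13.
Flight 2 lands earlier by 8 hours 22 minutes.

the second, by 8 hours 22 minutes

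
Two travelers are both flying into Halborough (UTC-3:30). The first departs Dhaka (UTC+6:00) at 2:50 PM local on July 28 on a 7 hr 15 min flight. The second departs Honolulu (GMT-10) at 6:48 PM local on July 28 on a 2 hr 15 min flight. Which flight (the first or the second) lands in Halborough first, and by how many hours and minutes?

the first, by 14 hours 58 minutes

Flight 1 in UTC: 2:50 PM − 6:00 = 8:50 AM on Jul 28.
+7 hours and 15 minutes → arrive 4:05 PM UTC on Jul 28.
Flight 2 in UTC: 6:48 PM + 10:00 = 4:48 AM on Jul 29.
+2 hours 15 minutes → arrive 7:03 AM UTC on Jul 29.
Flight 1 lands earlier by 14 hours 58 minutes.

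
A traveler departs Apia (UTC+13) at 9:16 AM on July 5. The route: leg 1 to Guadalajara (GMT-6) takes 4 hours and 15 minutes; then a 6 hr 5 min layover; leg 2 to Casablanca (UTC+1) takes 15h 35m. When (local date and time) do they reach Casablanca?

11:11 PM on July 5

Convert departure to UTC: 9:16 AM − 13:00 = 8:16 PM UTC on Jul 4.
Add 4 hours 15 minutes leg 1 → 12:31 AM UTC (Jul 5).
Add 6 hours 5 minutes layover in Guadalajara → 6:36 AM UTC.
Add 15 hours 35 minutes leg 2 → 10:11 PM UTC.
Casablanca is UTC+1:00, so local arrival = 10:11 PM + 1:00 = 11:11 PM on Jul 5.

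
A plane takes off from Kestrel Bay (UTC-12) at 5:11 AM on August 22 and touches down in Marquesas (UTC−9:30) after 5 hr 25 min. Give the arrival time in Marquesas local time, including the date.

Convert departure to UTC: 5:11 AM + 12:00 = 5:11 PM UTC on Aug 22.
Add 5 hours and 25 minutes travel time → 10:36 PM UTC.
Marquesas is UTC−9:30, so local arrival = 10:36 PM − 9:30 = 1:06 PM on Aug 22.

1:06 PM on August 22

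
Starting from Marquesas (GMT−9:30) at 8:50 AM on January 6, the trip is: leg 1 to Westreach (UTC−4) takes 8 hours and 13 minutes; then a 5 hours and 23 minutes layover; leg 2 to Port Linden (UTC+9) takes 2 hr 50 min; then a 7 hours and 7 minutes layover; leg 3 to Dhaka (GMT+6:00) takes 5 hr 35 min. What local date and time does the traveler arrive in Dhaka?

Convert departure to UTC: 8:50 AM + 9:30 = 6:20 PM UTC on Jan 6.
Add 8 hours 13 minutes leg 1 → 2:33 AM UTC (Jan 7).
Add 5 hours and 23 minutes layover in Westreach → 7:56 AM UTC.
Add 2 hours 50 minutes leg 2 → 10:46 AM UTC.
Add 7 hours and 7 minutes layover in Port Linden → 5:53 PM UTC.
Add 5 hours and 35 minutes leg 3 → 11:28 PM UTC.
Dhaka is UTC+6:00, so local arrival = 11:28 PM + 6:00 = 5:28 AM on Jan 8.

5:28 AM on January 8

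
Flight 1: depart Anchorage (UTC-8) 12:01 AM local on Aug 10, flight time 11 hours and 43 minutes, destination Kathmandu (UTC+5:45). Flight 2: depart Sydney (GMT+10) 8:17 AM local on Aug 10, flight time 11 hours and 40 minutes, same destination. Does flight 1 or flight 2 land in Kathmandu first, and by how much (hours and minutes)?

Flight 1 in UTC: 12:01 AM + 8:00 = 8:01 AM on Aug 10.
+11 hours 43 minutes → arrive 7:44 PM UTC on Aug 10.
Flight 2 in UTC: 8:17 AM − 10:00 = 10:17 PM on Aug 9.
+11 hours 40 minutes → arrive 9:57 AM UTC on Aug 10.
Flight 2 lands earlier by 9 hours 47 minutes.

the second, by 9 hours 47 minutes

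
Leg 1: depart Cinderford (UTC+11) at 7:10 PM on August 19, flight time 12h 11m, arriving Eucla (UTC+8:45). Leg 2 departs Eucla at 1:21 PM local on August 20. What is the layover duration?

8 hours 15 minutes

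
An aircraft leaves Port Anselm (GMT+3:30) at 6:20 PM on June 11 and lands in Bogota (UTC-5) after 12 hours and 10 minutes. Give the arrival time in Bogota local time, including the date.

10:00 PM on June 11

Bogota is 8:30 behind Port Anselm.
After 12 hours 10 minutes it is 6:30 AM (Jun 12) in Port Anselm.
Shift by the zone difference: 6:30 AM − 8:30 = 10:00 PM on Jun 11 in Bogota.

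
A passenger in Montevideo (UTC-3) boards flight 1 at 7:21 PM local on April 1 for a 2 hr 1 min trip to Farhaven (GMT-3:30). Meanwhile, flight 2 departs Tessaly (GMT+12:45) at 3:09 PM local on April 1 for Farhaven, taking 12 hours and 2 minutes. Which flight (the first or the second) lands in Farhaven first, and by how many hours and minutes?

the second, by 9 hours 56 minutes

Flight 1 in UTC: 7:21 PM + 3:00 = 10:21 PM on Apr 1.
+2 hours 1 minute → arrive 12:22 AM UTC on Apr 2.
Flight 2 in UTC: 3:09 PM − 12:45 = 2:24 AM on Apr 1.
+12 hours 2 minutes → arrive 2:26 PM UTC on Apr 1.
Flight 2 lands earlier by 9 hours 56 minutes.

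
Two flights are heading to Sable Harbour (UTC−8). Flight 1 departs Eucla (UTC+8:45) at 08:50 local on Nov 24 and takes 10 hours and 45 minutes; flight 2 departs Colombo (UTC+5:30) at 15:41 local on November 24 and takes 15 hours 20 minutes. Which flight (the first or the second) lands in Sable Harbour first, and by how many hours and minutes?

the first, by 14 hours 41 minutes

Flight 1 in UTC: 08:50 − 8:45 = 00:05 on Nov 24.
+10 hours and 45 minutes → arrive 10:50 UTC on Nov 24.
Flight 2 in UTC: 15:41 − 5:30 = 10:11 on Nov 24.
+15 hours 20 minutes → arrive 01:31 UTC on Nov 25.
Flight 1 lands earlier by 14 hours 41 minutes.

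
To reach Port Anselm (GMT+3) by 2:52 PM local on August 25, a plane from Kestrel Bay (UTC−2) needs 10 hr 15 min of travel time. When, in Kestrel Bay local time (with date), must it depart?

11:37 PM on Aug 24

Target arrival in UTC: 2:52 PM − 3:00 = 11:52 AM on Aug 25.
Subtract 10 hours 15 minutes → departure 1:37 AM UTC on Aug 25.
Kestrel Bay is UTC−2:00: 1:37 AM − 2:00 = 11:37 PM on Aug 24.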